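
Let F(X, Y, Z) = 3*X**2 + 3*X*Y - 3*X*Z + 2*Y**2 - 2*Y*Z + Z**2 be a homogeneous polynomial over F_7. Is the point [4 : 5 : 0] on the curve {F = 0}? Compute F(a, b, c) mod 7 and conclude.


F(4,5,0) ≡ 4 (mod 7); P is NOT on the curve.

Evaluate F(4, 5, 0) term-by-term (mod 7).
  3*X**2 ↦ 3·16·1·1 = 48
  3*X*Y ↦ 3·4·5·1 = 60
  -3*X*Z ↦ -3·4·1·0 = 0
  2*Y**2 ↦ 2·1·25·1 = 50
  -2*Y*Z ↦ -2·1·5·0 = 0
  Z**2 ↦ 1·1·1·0 = 0
Sum: F(4, 5, 0) = (48) + (60) + (0) + (50) + (0) + (0) = 158.
Reducing mod 7: 158 ≡ 4 (mod 7).
Since F(a, b, c) ≡ 4 ≠ 0 (mod 7), P does NOT lie on the curve.


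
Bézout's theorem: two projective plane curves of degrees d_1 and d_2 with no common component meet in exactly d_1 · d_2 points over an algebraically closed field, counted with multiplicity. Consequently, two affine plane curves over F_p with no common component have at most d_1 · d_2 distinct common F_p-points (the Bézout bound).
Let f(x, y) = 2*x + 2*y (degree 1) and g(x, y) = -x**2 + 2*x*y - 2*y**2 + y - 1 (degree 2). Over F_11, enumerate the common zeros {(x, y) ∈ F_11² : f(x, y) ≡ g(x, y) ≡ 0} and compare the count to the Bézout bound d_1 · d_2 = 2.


Common zeros: {(6, 5), (7, 4)}; count = 2; Bézout bound = 2.

deg(f) = 1, deg(g) = 2, so Bézout bound = 2.
Scan x ∈ F_11. For each x, list the y ∈ F_11 with f(x, y) ≡ 0 and those with g(x, y) ≡ 0 (mod 11); the common zeros in that column are the intersection.
  x = 0: f ≡ 0 at y ∈ {0}; g ≡ 0 at y ∈ {8, 9}; common: ∅.
  x = 1: f ≡ 0 at y ∈ {10}; g ≡ 0 at y ∈ {3, 4}; common: ∅.
  x = 2: f ≡ 0 at y ∈ {9}; g ≡ 0 at y ∈ ∅; common: ∅.
  x = 3: f ≡ 0 at y ∈ {8}; g ≡ 0 at y ∈ ∅; common: ∅.
  x = 4: f ≡ 0 at y ∈ {7}; g ≡ 0 at y ∈ {5}; common: ∅.
  x = 5: f ≡ 0 at y ∈ {6}; g ≡ 0 at y ∈ {3, 8}; common: ∅.
  x = 6: f ≡ 0 at y ∈ {5}; g ≡ 0 at y ∈ {5, 7}; common: {5}.
  x = 7: f ≡ 0 at y ∈ {4}; g ≡ 0 at y ∈ {4, 9}; common: {4}.
  x = 8: f ≡ 0 at y ∈ {3}; g ≡ 0 at y ∈ {7}; common: ∅.
  x = 9: f ≡ 0 at y ∈ {2}; g ≡ 0 at y ∈ ∅; common: ∅.
  x = 10: f ≡ 0 at y ∈ {1}; g ≡ 0 at y ∈ ∅; common: ∅.
Collecting: common zeros = {(6, 5), (7, 4)}, so the count is 2.
Comparison with the Bézout bound: 2 ≤ 2 = deg(f)·deg(g), as expected for curves with no common component (the bound is attained).


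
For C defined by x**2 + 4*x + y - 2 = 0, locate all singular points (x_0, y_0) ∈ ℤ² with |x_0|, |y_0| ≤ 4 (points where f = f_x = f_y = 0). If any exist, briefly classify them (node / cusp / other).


No singular points in the scanned grid; C is smooth there.

Compute partial derivatives:
  f_x = 2*x + 4.
  f_y = 1.
f_y = 1 is a nonzero constant, so f_y never vanishes: no point (x, y) can satisfy f = f_x = f_y = 0. In particular no (x, y) ∈ {−4, ..., 4}² is singular; the curve is smooth.


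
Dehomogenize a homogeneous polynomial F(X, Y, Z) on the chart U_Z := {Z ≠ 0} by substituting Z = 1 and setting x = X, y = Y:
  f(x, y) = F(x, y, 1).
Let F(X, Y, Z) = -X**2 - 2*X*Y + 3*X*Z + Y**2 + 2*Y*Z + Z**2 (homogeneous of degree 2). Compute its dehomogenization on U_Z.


f(x, y) = -x**2 - 2*x*y + 3*x + y**2 + 2*y + 1

On U_Z we set Z = 1. Each monomial c·X^i·Y^j·Z^k in F becomes c·x^i·y^j·1^k = c·x^i·y^j.
Substituting Z = 1: F(X, Y, 1) = -x**2 - 2*x*y + 3*x + y**2 + 2*y + 1.
Note: deg(f) ≤ deg(F) = 2; strict inequality happens when F is divisible by Z (lost terms).


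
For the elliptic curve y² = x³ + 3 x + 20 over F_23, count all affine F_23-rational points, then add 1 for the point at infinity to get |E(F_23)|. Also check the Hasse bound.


Affine points = {(1, 1), (1, 22), (4, 2), (4, 21), (6, 1), (6, 22), (7, 4), (7, 19), (8, 2), (8, 21), (11, 2), (11, 21), (12, 6), (12, 17), (13, 5), (13, 18), (14, 0), (15, 6), (15, 17), (16, 1), (16, 22), (17, 4), (17, 19), (18, 8), (18, 15), (19, 6), (19, 17), (21, 11), (21, 12), (22, 4), (22, 19)}; affine count = 31; |E(F_23)| = 32.

Discriminant check: Δ ∝ 4a³ + 27b² = 4·3³ + 27·20² = 4·27 + 27·400 ≡ 6 (mod 23). Nonzero ⇒ E is nonsingular.
For each x ∈ F_23, compute rhs = x³ + 3·x + 20 mod 23, then count y ∈ F_23 with y² ≡ rhs.
  x = 0: rhs = 20, matching y values: none (0 points).
  x = 1: rhs = 1, matching y values: 1, 22 (2 points).
  x = 2: rhs = 11, matching y values: none (0 points).
  x = 3: rhs = 10, matching y values: none (0 points).
  x = 4: rhs = 4, matching y values: 2, 21 (2 points).
  x = 5: rhs = 22, matching y values: none (0 points).
  x = 6: rhs = 1, matching y values: 1, 22 (2 points).
  x = 7: rhs = 16, matching y values: 4, 19 (2 points).
  x = 8: rhs = 4, matching y values: 2, 21 (2 points).
  x = 9: rhs = 17, matching y values: none (0 points).
  x = 10: rhs = 15, matching y values: none (0 points).
  x = 11: rhs = 4, matching y values: 2, 21 (2 points).
  x = 12: rhs = 13, matching y values: 6, 17 (2 points).
  x = 13: rhs = 2, matching y values: 5, 18 (2 points).
  x = 14: rhs = 0, matching y values: 0 (1 points).
  x = 15: rhs = 13, matching y values: 6, 17 (2 points).
  x = 16: rhs = 1, matching y values: 1, 22 (2 points).
  x = 17: rhs = 16, matching y values: 4, 19 (2 points).
  x = 18: rhs = 18, matching y values: 8, 15 (2 points).
  x = 19: rhs = 13, matching y values: 6, 17 (2 points).
  x = 20: rhs = 7, matching y values: none (0 points).
  x = 21: rhs = 6, matching y values: 11, 12 (2 points).
  x = 22: rhs = 16, matching y values: 4, 19 (2 points).
Total affine count: 31.
Full point count |E(F_23)| = 31 + 1 = 32.
Hasse bound: |32 − (23+1)| = |8| = 8 ≤ 2√23 ≈ 9.5917 ✓.


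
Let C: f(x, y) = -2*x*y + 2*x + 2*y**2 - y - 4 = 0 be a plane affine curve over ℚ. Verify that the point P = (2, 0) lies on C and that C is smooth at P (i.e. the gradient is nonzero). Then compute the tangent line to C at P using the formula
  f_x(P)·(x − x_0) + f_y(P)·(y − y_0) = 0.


Tangent line at P: 2*x - 5*y - 4 = 0.

Step 1: f(2, 0) = 0, so P lies on C.
Step 2: partial derivatives
  f_x(x, y) = 2 - 2*y, f_y(x, y) = -2*x + 4*y - 1.
  f_x(P) = 2, f_y(P) = -5 (gradient nonzero, so P is smooth).
Step 3: tangent line at P: 2·(x − 2) + -5·(y − 0) = 0.
Expanding: 2*x - 5*y - 4 = 0.


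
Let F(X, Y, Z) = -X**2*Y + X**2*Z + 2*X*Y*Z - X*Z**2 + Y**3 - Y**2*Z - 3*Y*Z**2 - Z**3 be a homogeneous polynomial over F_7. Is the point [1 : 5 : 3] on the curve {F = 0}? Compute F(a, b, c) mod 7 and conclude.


F(1,5,3) ≡ 5 (mod 7); P is NOT on the curve.

Evaluate F(1, 5, 3) term-by-term (mod 7).
  -X**2*Y ↦ -1·1·5·1 = -5
  X**2*Z ↦ 1·1·1·3 = 3
  2*X*Y*Z ↦ 2·1·5·3 = 30
  -X*Z**2 ↦ -1·1·1·9 = -9
  Y**3 ↦ 1·1·125·1 = 125
  -Y**2*Z ↦ -1·1·25·3 = -75
  -3*Y*Z**2 ↦ -3·1·5·9 = -135
  -Z**3 ↦ -1·1·1·27 = -27
Sum: F(1, 5, 3) = (-5) + (3) + (30) + (-9) + (125) + (-75) + (-135) + (-27) = -93.
Reducing mod 7: -93 ≡ 5 (mod 7).
Since F(a, b, c) ≡ 5 ≠ 0 (mod 7), P does NOT lie on the curve.


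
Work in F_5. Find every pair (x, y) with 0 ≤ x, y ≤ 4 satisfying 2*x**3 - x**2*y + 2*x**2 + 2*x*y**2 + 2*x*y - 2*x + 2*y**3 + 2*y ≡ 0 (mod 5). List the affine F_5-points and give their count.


Affine F_5-points: {(0, 0), (0, 2), (0, 3), (2, 0), (2, 4), (4, 3)}; count = 6.

For each of the 25 pairs (x, y) ∈ F_5², evaluate f(x, y) mod 5. Record the zeros.
  x = 0: [0↦0, 1↦4, 2↦0, 3↦0, 4↦1]  zeros at y ∈ {0, 2, 3}
  x = 1: [0↦2, 1↦4, 2↦2, 3↦3, 4↦4]  zeros at y ∈ ∅
  x = 2: [0↦0, 1↦3, 2↦1, 3↦1, 4↦0]  zeros at y ∈ {0, 4}
  x = 3: [0↦1, 1↦3, 2↦4, 3↦1, 4↦1]  zeros at y ∈ ∅
  x = 4: [0↦2, 1↦1, 2↦3, 3↦0, 4↦4]  zeros at y ∈ {3}
Collecting zeros: affine points = {(0, 0), (0, 2), (0, 3), (2, 0), (2, 4), (4, 3)}.
Total count |C(F_5)_aff| = 6.


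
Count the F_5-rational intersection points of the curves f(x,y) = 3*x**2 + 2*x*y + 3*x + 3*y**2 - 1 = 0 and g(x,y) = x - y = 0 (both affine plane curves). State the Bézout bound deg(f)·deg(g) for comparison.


Common zeros: {(1, 1), (3, 3)}; count = 2; Bézout bound = 2.

deg(f) = 2, deg(g) = 1, so Bézout bound = 2.
Scan x ∈ F_5. For each x, list the y ∈ F_5 with f(x, y) ≡ 0 and those with g(x, y) ≡ 0 (mod 5); the common zeros in that column are the intersection.
  x = 0: f ≡ 0 at y ∈ ∅; g ≡ 0 at y ∈ {0}; common: ∅.
  x = 1: f ≡ 0 at y ∈ {0, 1}; g ≡ 0 at y ∈ {1}; common: {1}.
  x = 2: f ≡ 0 at y ∈ ∅; g ≡ 0 at y ∈ {2}; common: ∅.
  x = 3: f ≡ 0 at y ∈ {0, 3}; g ≡ 0 at y ∈ {3}; common: {3}.
  x = 4: f ≡ 0 at y ∈ {1, 3}; g ≡ 0 at y ∈ {4}; common: ∅.
Collecting: common zeros = {(1, 1), (3, 3)}, so the count is 2.
Comparison with the Bézout bound: 2 ≤ 2 = deg(f)·deg(g), as expected for curves with no common component (the bound is attained).


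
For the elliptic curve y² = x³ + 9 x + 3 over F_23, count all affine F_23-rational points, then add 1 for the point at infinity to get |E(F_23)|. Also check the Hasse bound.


Affine points = {(0, 7), (0, 16), (1, 6), (1, 17), (2, 11), (2, 12), (5, 9), (5, 14), (7, 8), (7, 15), (8, 9), (8, 14), (9, 10), (9, 13), (10, 9), (10, 14), (17, 3), (17, 20), (19, 8), (19, 15), (20, 8), (20, 15), (21, 0), (22, 4), (22, 19)}; affine count = 25; |E(F_23)| = 26.

Discriminant check: Δ ∝ 4a³ + 27b² = 4·9³ + 27·3² = 4·729 + 27·9 ≡ 8 (mod 23). Nonzero ⇒ E is nonsingular.
For each x ∈ F_23, compute rhs = x³ + 9·x + 3 mod 23, then count y ∈ F_23 with y² ≡ rhs.
  x = 0: rhs = 3, matching y values: 7, 16 (2 points).
  x = 1: rhs = 13, matching y values: 6, 17 (2 points).
  x = 2: rhs = 6, matching y values: 11, 12 (2 points).
  x = 3: rhs = 11, matching y values: none (0 points).
  x = 4: rhs = 11, matching y values: none (0 points).
  x = 5: rhs = 12, matching y values: 9, 14 (2 points).
  x = 6: rhs = 20, matching y values: none (0 points).
  x = 7: rhs = 18, matching y values: 8, 15 (2 points).
  x = 8: rhs = 12, matching y values: 9, 14 (2 points).
  x = 9: rhs = 8, matching y values: 10, 13 (2 points).
  x = 10: rhs = 12, matching y values: 9, 14 (2 points).
  x = 11: rhs = 7, matching y values: none (0 points).
  x = 12: rhs = 22, matching y values: none (0 points).
  x = 13: rhs = 17, matching y values: none (0 points).
  x = 14: rhs = 21, matching y values: none (0 points).
  x = 15: rhs = 17, matching y values: none (0 points).
  x = 16: rhs = 11, matching y values: none (0 points).
  x = 17: rhs = 9, matching y values: 3, 20 (2 points).
  x = 18: rhs = 17, matching y values: none (0 points).
  x = 19: rhs = 18, matching y values: 8, 15 (2 points).
  x = 20: rhs = 18, matching y values: 8, 15 (2 points).
  x = 21: rhs = 0, matching y values: 0 (1 points).
  x = 22: rhs = 16, matching y values: 4, 19 (2 points).
Total affine count: 25.
Full point count |E(F_23)| = 25 + 1 = 26.
Hasse bound: |26 − (23+1)| = |2| = 2 ≤ 2√23 ≈ 9.5917 ✓.


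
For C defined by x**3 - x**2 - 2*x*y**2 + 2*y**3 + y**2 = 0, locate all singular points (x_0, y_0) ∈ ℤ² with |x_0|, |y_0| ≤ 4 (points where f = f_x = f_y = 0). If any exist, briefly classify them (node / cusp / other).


Singular points: {(0, 0)}; classification: node.

Compute partial derivatives:
  f_x = 3*x**2 - 2*x - 2*y**2.
  f_y = -4*x*y + 6*y**2 + 2*y.
Scan x_0 ∈ {−4, ..., 4}. For each x_0, f_y(x_0, y) is a polynomial in y; find its integer roots y ∈ {−4, ..., 4}, then test f_x and f at those candidates.
  x = -4: f_y(-4, y) = 6*y**2 + 18*y; vanishes at y ∈ {-3, 0}. (-4, -3): f_x = 38 ≠ 0; (-4, 0): f_x = 56 ≠ 0.
  x = -3: f_y(-3, y) = 6*y**2 + 14*y; vanishes at y ∈ {0}. (-3, 0): f_x = 33 ≠ 0.
  x = -2: f_y(-2, y) = 6*y**2 + 10*y; vanishes at y ∈ {0}. (-2, 0): f_x = 16 ≠ 0.
  x = -1: f_y(-1, y) = 6*y**2 + 6*y; vanishes at y ∈ {-1, 0}. (-1, -1): f_x = 3 ≠ 0; (-1, 0): f_x = 5 ≠ 0.
  x = 0: f_y(0, y) = 6*y**2 + 2*y; vanishes at y ∈ {0}. (0, 0): f_x = 0, f = 0 — SINGULAR.
  x = 1: f_y(1, y) = 6*y**2 - 2*y; vanishes at y ∈ {0}. (1, 0): f_x = 1 ≠ 0.
  x = 2: f_y(2, y) = 6*y**2 - 6*y; vanishes at y ∈ {0, 1}. (2, 0): f_x = 8 ≠ 0; (2, 1): f_x = 6 ≠ 0.
  x = 3: f_y(3, y) = 6*y**2 - 10*y; vanishes at y ∈ {0}. (3, 0): f_x = 21 ≠ 0.
  x = 4: f_y(4, y) = 6*y**2 - 14*y; vanishes at y ∈ {0}. (4, 0): f_x = 40 ≠ 0.
Only singular point on the grid: (0, 0).
Classify: substitute x = 0 + u, y = 0 + v and expand: f = u**3 - u**2 - 2*u*v**2 + 2*v**3 + v**2.
No constant or linear terms (consistent with a singular point). Quadratic part: -u**2 + v**2. Cubic part: u**3 - 2*u*v**2 + 2*v**3.
The quadratic part v**2 - u**2 = (v − u)(v + u) splits into two distinct linear factors, so there are two distinct tangent lines y − 0 = ±(x − 0) — this is a node (ordinary double point).
Classification: node.


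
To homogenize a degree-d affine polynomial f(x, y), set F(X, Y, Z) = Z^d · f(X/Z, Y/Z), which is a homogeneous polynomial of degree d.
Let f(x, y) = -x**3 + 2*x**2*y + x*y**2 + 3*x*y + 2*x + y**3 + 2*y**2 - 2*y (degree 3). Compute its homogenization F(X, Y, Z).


F(X, Y, Z) = -X**3 + 2*X**2*Y + X*Y**2 + 3*X*Y*Z + 2*X*Z**2 + Y**3 + 2*Y**2*Z - 2*Y*Z**2

deg(f) = 3.
Substitute x = X/Z, y = Y/Z into f, then multiply by Z^3.
  monomial -1·x^3·y^0 ↦ -1·X^3·Y^0·Z^0.
  monomial 2·x^2·y^1 ↦ 2·X^2·Y^1·Z^0.
  monomial 1·x^1·y^2 ↦ 1·X^1·Y^2·Z^0.
  monomial 3·x^1·y^1 ↦ 3·X^1·Y^1·Z^1.
  monomial 2·x^1·y^0 ↦ 2·X^1·Y^0·Z^2.
  monomial 1·x^0·y^3 ↦ 1·X^0·Y^3·Z^0.
  monomial 2·x^0·y^2 ↦ 2·X^0·Y^2·Z^1.
  monomial -2·x^0·y^1 ↦ -2·X^0·Y^1·Z^2.
Collecting: F(X, Y, Z) = -X**3 + 2*X**2*Y + X*Y**2 + 3*X*Y*Z + 2*X*Z**2 + Y**3 + 2*Y**2*Z - 2*Y*Z**2.


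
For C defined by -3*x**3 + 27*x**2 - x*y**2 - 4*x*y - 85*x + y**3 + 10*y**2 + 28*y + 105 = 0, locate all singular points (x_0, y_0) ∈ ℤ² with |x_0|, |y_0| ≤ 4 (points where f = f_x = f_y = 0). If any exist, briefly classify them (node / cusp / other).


Singular points: {(3, -2)}; classification: cusp.

Compute partial derivatives:
  f_x = -9*x**2 + 54*x - y**2 - 4*y - 85.
  f_y = -2*x*y - 4*x + 3*y**2 + 20*y + 28.
Scan x_0 ∈ {−4, ..., 4}. For each x_0, f_y(x_0, y) is a polynomial in y; find its integer roots y ∈ {−4, ..., 4}, then test f_x and f at those candidates.
  x = -4: f_y(-4, y) = 3*y**2 + 28*y + 44; vanishes at y ∈ {-2}. (-4, -2): f_x = -441 ≠ 0.
  x = -3: f_y(-3, y) = 3*y**2 + 26*y + 40; vanishes at y ∈ {-2}. (-3, -2): f_x = -324 ≠ 0.
  x = -2: f_y(-2, y) = 3*y**2 + 24*y + 36; vanishes at y ∈ {-2}. (-2, -2): f_x = -225 ≠ 0.
  x = -1: f_y(-1, y) = 3*y**2 + 22*y + 32; vanishes at y ∈ {-2}. (-1, -2): f_x = -144 ≠ 0.
  x = 0: f_y(0, y) = 3*y**2 + 20*y + 28; vanishes at y ∈ {-2}. (0, -2): f_x = -81 ≠ 0.
  x = 1: f_y(1, y) = 3*y**2 + 18*y + 24; vanishes at y ∈ {-4, -2}. (1, -4): f_x = -40 ≠ 0; (1, -2): f_x = -36 ≠ 0.
  x = 2: f_y(2, y) = 3*y**2 + 16*y + 20; vanishes at y ∈ {-2}. (2, -2): f_x = -9 ≠ 0.
  x = 3: f_y(3, y) = 3*y**2 + 14*y + 16; vanishes at y ∈ {-2}. (3, -2): f_x = 0, f = 0 — SINGULAR.
  x = 4: f_y(4, y) = 3*y**2 + 12*y + 12; vanishes at y ∈ {-2}. (4, -2): f_x = -9 ≠ 0.
Only singular point on the grid: (3, -2).
Classify: substitute x = 3 + u, y = -2 + v and expand: f = -3*u**3 - u*v**2 + v**3 + v**2.
No constant or linear terms (consistent with a singular point). Quadratic part: v**2. Cubic part: -3*u**3 - u*v**2 + v**3.
The quadratic part v**2 is a perfect square, so there is a single (double) tangent line v = 0, i.e. y = -2. Restricting the cubic part to that line (v = 0) leaves -3*u**3 ≠ 0, so f is not divisible by v and the branch is v² ≈ 3*u**3 to lowest order — this is a cusp.
Classification: cusp.


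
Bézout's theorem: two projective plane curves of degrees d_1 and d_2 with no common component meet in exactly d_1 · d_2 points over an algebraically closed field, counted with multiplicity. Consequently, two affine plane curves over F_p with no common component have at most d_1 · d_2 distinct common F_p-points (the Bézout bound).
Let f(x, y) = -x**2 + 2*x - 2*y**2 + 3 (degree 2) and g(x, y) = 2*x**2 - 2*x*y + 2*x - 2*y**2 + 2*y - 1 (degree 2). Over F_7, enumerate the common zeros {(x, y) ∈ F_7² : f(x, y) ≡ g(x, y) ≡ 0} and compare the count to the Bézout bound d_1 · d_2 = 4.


Common zeros: {(5, 1)}; count = 1; Bézout bound = 4.

deg(f) = 2, deg(g) = 2, so Bézout bound = 4.
Scan x ∈ F_7. For each x, list the y ∈ F_7 with f(x, y) ≡ 0 and those with g(x, y) ≡ 0 (mod 7); the common zeros in that column are the intersection.
  x = 0: f ≡ 0 at y ∈ ∅; g ≡ 0 at y ∈ ∅; common: ∅.
  x = 1: f ≡ 0 at y ∈ {3, 4}; g ≡ 0 at y ∈ ∅; common: ∅.
  x = 2: f ≡ 0 at y ∈ ∅; g ≡ 0 at y ∈ {1, 5}; common: ∅.
  x = 3: f ≡ 0 at y ∈ {0}; g ≡ 0 at y ∈ {2, 3}; common: ∅.
  x = 4: f ≡ 0 at y ∈ {1, 6}; g ≡ 0 at y ∈ ∅; common: ∅.
  x = 5: f ≡ 0 at y ∈ {1, 6}; g ≡ 0 at y ∈ {1, 2}; common: {1}.
  x = 6: f ≡ 0 at y ∈ {0}; g ≡ 0 at y ∈ {3, 6}; common: ∅.
Collecting: common zeros = {(5, 1)}, so the count is 1.
Comparison with the Bézout bound: 1 ≤ 4 = deg(f)·deg(g), as expected for curves with no common component (the affine F_7-count falls short of the bound because intersections may lie at infinity, over extension fields, or carry multiplicity).


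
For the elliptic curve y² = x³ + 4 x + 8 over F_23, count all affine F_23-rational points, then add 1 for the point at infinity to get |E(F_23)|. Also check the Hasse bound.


Affine points = {(0, 10), (0, 13), (1, 6), (1, 17), (2, 1), (2, 22), (3, 1), (3, 22), (6, 8), (6, 15), (8, 0), (10, 6), (10, 17), (11, 7), (11, 16), (12, 6), (12, 17), (13, 7), (13, 16), (14, 5), (14, 18), (15, 4), (15, 19), (18, 1), (18, 22), (22, 7), (22, 16)}; affine count = 27; |E(F_23)| = 28.

Discriminant check: Δ ∝ 4a³ + 27b² = 4·4³ + 27·8² = 4·64 + 27·64 ≡ 6 (mod 23). Nonzero ⇒ E is nonsingular.
For each x ∈ F_23, compute rhs = x³ + 4·x + 8 mod 23, then count y ∈ F_23 with y² ≡ rhs.
  x = 0: rhs = 8, matching y values: 10, 13 (2 points).
  x = 1: rhs = 13, matching y values: 6, 17 (2 points).
  x = 2: rhs = 1, matching y values: 1, 22 (2 points).
  x = 3: rhs = 1, matching y values: 1, 22 (2 points).
  x = 4: rhs = 19, matching y values: none (0 points).
  x = 5: rhs = 15, matching y values: none (0 points).
  x = 6: rhs = 18, matching y values: 8, 15 (2 points).
  x = 7: rhs = 11, matching y values: none (0 points).
  x = 8: rhs = 0, matching y values: 0 (1 points).
  x = 9: rhs = 14, matching y values: none (0 points).
  x = 10: rhs = 13, matching y values: 6, 17 (2 points).
  x = 11: rhs = 3, matching y values: 7, 16 (2 points).
  x = 12: rhs = 13, matching y values: 6, 17 (2 points).
  x = 13: rhs = 3, matching y values: 7, 16 (2 points).
  x = 14: rhs = 2, matching y values: 5, 18 (2 points).
  x = 15: rhs = 16, matching y values: 4, 19 (2 points).
  x = 16: rhs = 5, matching y values: none (0 points).
  x = 17: rhs = 21, matching y values: none (0 points).
  x = 18: rhs = 1, matching y values: 1, 22 (2 points).
  x = 19: rhs = 20, matching y values: none (0 points).
  x = 20: rhs = 15, matching y values: none (0 points).
  x = 21: rhs = 15, matching y values: none (0 points).
  x = 22: rhs = 3, matching y values: 7, 16 (2 points).
Total affine count: 27.
Full point count |E(F_23)| = 27 + 1 = 28.
Hasse bound: |28 − (23+1)| = |4| = 4 ≤ 2√23 ≈ 9.5917 ✓.


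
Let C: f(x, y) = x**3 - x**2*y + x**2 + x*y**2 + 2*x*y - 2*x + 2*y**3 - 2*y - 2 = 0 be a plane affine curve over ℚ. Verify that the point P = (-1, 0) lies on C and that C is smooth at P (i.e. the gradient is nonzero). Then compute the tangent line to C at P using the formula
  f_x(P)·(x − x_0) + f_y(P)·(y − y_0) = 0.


Tangent line at P: -x - 5*y - 1 = 0.

Step 1: f(-1, 0) = 0, so P lies on C.
Step 2: partial derivatives
  f_x(x, y) = 3*x**2 - 2*x*y + 2*x + y**2 + 2*y - 2, f_y(x, y) = -x**2 + 2*x*y + 2*x + 6*y**2 - 2.
  f_x(P) = -1, f_y(P) = -5 (gradient nonzero, so P is smooth).
Step 3: tangent line at P: -1·(x − -1) + -5·(y − 0) = 0.
Expanding: -x - 5*y - 1 = 0.


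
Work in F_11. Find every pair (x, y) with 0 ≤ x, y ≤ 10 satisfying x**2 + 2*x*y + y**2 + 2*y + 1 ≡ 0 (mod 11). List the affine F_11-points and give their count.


Affine F_11-points: {(0, 10), (2, 6), (2, 10), (6, 3), (6, 5), (7, 8), (7, 9), (8, 6), (8, 9), (10, 3), (10, 8)}; count = 11.

For each of the 121 pairs (x, y) ∈ F_11², evaluate f(x, y) mod 11. Record the zeros.
  x = 0: [0↦1, 1↦4, 2↦9, 3↦5, 4↦3, 5↦3, 6↦5, 7↦9, 8↦4, 9↦1, 10↦0]  zeros at y ∈ {10}
  x = 1: [0↦2, 1↦7, 2↦3, 3↦1, 4↦1, 5↦3, 6↦7, 7↦2, 8↦10, 9↦9, 10↦10]  zeros at y ∈ ∅
  x = 2: [0↦5, 1↦1, 2↦10, 3↦10, 4↦1, 5↦5, 6↦0, 7↦8, 8↦7, 9↦8, 10↦0]  zeros at y ∈ {6, 10}
  x = 3: [0↦10, 1↦8, 2↦8, 3↦10, 4↦3, 5↦9, 6↦6, 7↦5, 8↦6, 9↦9, 10↦3]  zeros at y ∈ ∅
  x = 4: [0↦6, 1↦6, 2↦8, 3↦1, 4↦7, 5↦4, 6↦3, 7↦4, 8↦7, 9↦1, 10↦8]  zeros at y ∈ ∅
  x = 5: [0↦4, 1↦6, 2↦10, 3↦5, 4↦2, 5↦1, 6↦2, 7↦5, 8↦10, 9↦6, 10↦4]  zeros at y ∈ ∅
  x = 6: [0↦4, 1↦8, 2↦3, 3↦0, 4↦10, 5↦0, 6↦3, 7↦8, 8↦4, 9↦2, 10↦2]  zeros at y ∈ {3, 5}
  x = 7: [0↦6, 1↦1, 2↦9, 3↦8, 4↦9, 5↦1, 6↦6, 7↦2, 8↦0, 9↦0, 10↦2]  zeros at y ∈ {8, 9}
  x = 8: [0↦10, 1↦7, 2↦6, 3↦7, 4↦10, 5↦4, 6↦0, 7↦9, 8↦9, 9↦0, 10↦4]  zeros at y ∈ {6, 9}
  x = 9: [0↦5, 1↦4, 2↦5, 3↦8, 4↦2, 5↦9, 6↦7, 7↦7, 8↦9, 9↦2, 10↦8]  zeros at y ∈ ∅
  x = 10: [0↦2, 1↦3, 2↦6, 3↦0, 4↦7, 5↦5, 6↦5, 7↦7, 8↦0, 9↦6, 10↦3]  zeros at y ∈ {3, 8}
Collecting zeros: affine points = {(0, 10), (2, 6), (2, 10), (6, 3), (6, 5), (7, 8), (7, 9), (8, 6), (8, 9), (10, 3), (10, 8)}.
Total count |C(F_11)_aff| = 11.


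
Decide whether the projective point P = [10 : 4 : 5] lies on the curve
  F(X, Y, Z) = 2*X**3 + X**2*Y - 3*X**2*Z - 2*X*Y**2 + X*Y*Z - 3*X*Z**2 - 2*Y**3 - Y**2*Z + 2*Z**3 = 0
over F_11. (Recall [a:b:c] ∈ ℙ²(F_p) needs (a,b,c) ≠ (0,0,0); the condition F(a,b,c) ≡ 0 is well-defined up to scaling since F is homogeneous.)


F(10,4,5) ≡ 6 (mod 11); P is NOT on the curve.

Evaluate F(10, 4, 5) term-by-term (mod 11).
  2*X**3 ↦ 2·1000·1·1 = 2000
  X**2*Y ↦ 1·100·4·1 = 400
  -3*X**2*Z ↦ -3·100·1·5 = -1500
  -2*X*Y**2 ↦ -2·10·16·1 = -320
  X*Y*Z ↦ 1·10·4·5 = 200
  -3*X*Z**2 ↦ -3·10·1·25 = -750
  -2*Y**3 ↦ -2·1·64·1 = -128
  -Y**2*Z ↦ -1·1·16·5 = -80
  2*Z**3 ↦ 2·1·1·125 = 250
Sum: F(10, 4, 5) = (2000) + (400) + (-1500) + (-320) + (200) + (-750) + (-128) + (-80) + (250) = 72.
Reducing mod 11: 72 ≡ 6 (mod 11).
Since F(a, b, c) ≡ 6 ≠ 0 (mod 11), P does NOT lie on the curve.


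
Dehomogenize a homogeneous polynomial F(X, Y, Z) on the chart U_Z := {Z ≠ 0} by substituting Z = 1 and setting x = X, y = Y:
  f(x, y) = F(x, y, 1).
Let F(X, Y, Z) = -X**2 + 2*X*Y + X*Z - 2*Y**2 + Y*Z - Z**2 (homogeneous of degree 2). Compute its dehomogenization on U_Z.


f(x, y) = -x**2 + 2*x*y + x - 2*y**2 + y - 1

On U_Z we set Z = 1. Each monomial c·X^i·Y^j·Z^k in F becomes c·x^i·y^j·1^k = c·x^i·y^j.
Substituting Z = 1: F(X, Y, 1) = -x**2 + 2*x*y + x - 2*y**2 + y - 1.
Note: deg(f) ≤ deg(F) = 2; strict inequality happens when F is divisible by Z (lost terms).


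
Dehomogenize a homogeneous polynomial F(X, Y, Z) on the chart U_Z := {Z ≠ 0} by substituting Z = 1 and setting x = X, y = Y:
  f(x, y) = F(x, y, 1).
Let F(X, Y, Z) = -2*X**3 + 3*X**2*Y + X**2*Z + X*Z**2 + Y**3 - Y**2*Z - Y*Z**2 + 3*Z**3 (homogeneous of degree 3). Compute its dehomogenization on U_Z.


f(x, y) = -2*x**3 + 3*x**2*y + x**2 + x + y**3 - y**2 - y + 3

On U_Z we set Z = 1. Each monomial c·X^i·Y^j·Z^k in F becomes c·x^i·y^j·1^k = c·x^i·y^j.
Substituting Z = 1: F(X, Y, 1) = -2*x**3 + 3*x**2*y + x**2 + x + y**3 - y**2 - y + 3.
Note: deg(f) ≤ deg(F) = 3; strict inequality happens when F is divisible by Z (lost terms).


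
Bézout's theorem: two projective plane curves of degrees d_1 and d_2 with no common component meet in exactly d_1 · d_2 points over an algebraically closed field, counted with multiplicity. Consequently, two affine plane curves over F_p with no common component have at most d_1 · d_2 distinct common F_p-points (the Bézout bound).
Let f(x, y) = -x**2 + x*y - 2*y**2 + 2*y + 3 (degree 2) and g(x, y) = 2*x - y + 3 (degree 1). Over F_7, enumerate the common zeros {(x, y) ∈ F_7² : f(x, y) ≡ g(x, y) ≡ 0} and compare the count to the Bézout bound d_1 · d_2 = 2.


Common zeros: {(4, 4)}; count = 1; Bézout bound = 2.

deg(f) = 2, deg(g) = 1, so Bézout bound = 2.
Scan x ∈ F_7. For each x, list the y ∈ F_7 with f(x, y) ≡ 0 and those with g(x, y) ≡ 0 (mod 7); the common zeros in that column are the intersection.
  x = 0: f ≡ 0 at y ∈ {4}; g ≡ 0 at y ∈ {3}; common: ∅.
  x = 1: f ≡ 0 at y ∈ {2, 3}; g ≡ 0 at y ∈ {5}; common: ∅.
  x = 2: f ≡ 0 at y ∈ {3, 6}; g ≡ 0 at y ∈ {0}; common: ∅.
  x = 3: f ≡ 0 at y ∈ ∅; g ≡ 0 at y ∈ {2}; common: ∅.
  x = 4: f ≡ 0 at y ∈ {4, 6}; g ≡ 0 at y ∈ {4}; common: {4}.
  x = 5: f ≡ 0 at y ∈ ∅; g ≡ 0 at y ∈ {6}; common: ∅.
  x = 6: f ≡ 0 at y ∈ ∅; g ≡ 0 at y ∈ {1}; common: ∅.
Collecting: common zeros = {(4, 4)}, so the count is 1.
Comparison with the Bézout bound: 1 ≤ 2 = deg(f)·deg(g), as expected for curves with no common component (the affine F_7-count falls short of the bound because intersections may lie at infinity, over extension fields, or carry multiplicity).


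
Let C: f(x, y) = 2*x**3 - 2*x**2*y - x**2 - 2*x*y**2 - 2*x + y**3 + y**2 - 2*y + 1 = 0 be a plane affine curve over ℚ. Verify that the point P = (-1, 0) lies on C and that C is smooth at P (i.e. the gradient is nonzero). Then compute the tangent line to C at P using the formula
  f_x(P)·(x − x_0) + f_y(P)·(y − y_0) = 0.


Tangent line at P: 6*x - 4*y + 6 = 0.

Step 1: f(-1, 0) = 0, so P lies on C.
Step 2: partial derivatives
  f_x(x, y) = 6*x**2 - 4*x*y - 2*x - 2*y**2 - 2, f_y(x, y) = -2*x**2 - 4*x*y + 3*y**2 + 2*y - 2.
  f_x(P) = 6, f_y(P) = -4 (gradient nonzero, so P is smooth).
Step 3: tangent line at P: 6·(x − -1) + -4·(y − 0) = 0.
Expanding: 6*x - 4*y + 6 = 0.


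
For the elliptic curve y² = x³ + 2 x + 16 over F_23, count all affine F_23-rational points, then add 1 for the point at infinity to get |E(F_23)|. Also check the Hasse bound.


Affine points = {(0, 4), (0, 19), (3, 7), (3, 16), (5, 6), (5, 17), (9, 2), (9, 21), (10, 1), (10, 22), (11, 9), (11, 14), (13, 10), (13, 13), (16, 2), (16, 21), (17, 8), (17, 15), (19, 6), (19, 17), (20, 11), (20, 12), (21, 2), (21, 21), (22, 6), (22, 17)}; affine count = 26; |E(F_23)| = 27.

Discriminant check: Δ ∝ 4a³ + 27b² = 4·2³ + 27·16² = 4·8 + 27·256 ≡ 21 (mod 23). Nonzero ⇒ E is nonsingular.
For each x ∈ F_23, compute rhs = x³ + 2·x + 16 mod 23, then count y ∈ F_23 with y² ≡ rhs.
  x = 0: rhs = 16, matching y values: 4, 19 (2 points).
  x = 1: rhs = 19, matching y values: none (0 points).
  x = 2: rhs = 5, matching y values: none (0 points).
  x = 3: rhs = 3, matching y values: 7, 16 (2 points).
  x = 4: rhs = 19, matching y values: none (0 points).
  x = 5: rhs = 13, matching y values: 6, 17 (2 points).
  x = 6: rhs = 14, matching y values: none (0 points).
  x = 7: rhs = 5, matching y values: none (0 points).
  x = 8: rhs = 15, matching y values: none (0 points).
  x = 9: rhs = 4, matching y values: 2, 21 (2 points).
  x = 10: rhs = 1, matching y values: 1, 22 (2 points).
  x = 11: rhs = 12, matching y values: 9, 14 (2 points).
  x = 12: rhs = 20, matching y values: none (0 points).
  x = 13: rhs = 8, matching y values: 10, 13 (2 points).
  x = 14: rhs = 5, matching y values: none (0 points).
  x = 15: rhs = 17, matching y values: none (0 points).
  x = 16: rhs = 4, matching y values: 2, 21 (2 points).
  x = 17: rhs = 18, matching y values: 8, 15 (2 points).
  x = 18: rhs = 19, matching y values: none (0 points).
  x = 19: rhs = 13, matching y values: 6, 17 (2 points).
  x = 20: rhs = 6, matching y values: 11, 12 (2 points).
  x = 21: rhs = 4, matching y values: 2, 21 (2 points).
  x = 22: rhs = 13, matching y values: 6, 17 (2 points).
Total affine count: 26.
Full point count |E(F_23)| = 26 + 1 = 27.
Hasse bound: |27 − (23+1)| = |3| = 3 ≤ 2√23 ≈ 9.5917 ✓.


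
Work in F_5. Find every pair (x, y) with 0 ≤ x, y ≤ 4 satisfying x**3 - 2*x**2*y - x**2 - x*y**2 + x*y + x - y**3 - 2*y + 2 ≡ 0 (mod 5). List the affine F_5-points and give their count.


Affine F_5-points: {(0, 2), (0, 4), (1, 2), (2, 4), (4, 2)}; count = 5.

For each of the 25 pairs (x, y) ∈ F_5², evaluate f(x, y) mod 5. Record the zeros.
  x = 0: [0↦2, 1↦4, 2↦0, 3↦4, 4↦0]  zeros at y ∈ {2, 4}
  x = 1: [0↦3, 1↦3, 2↦0, 3↦3, 4↦1]  zeros at y ∈ {2}
  x = 2: [0↦3, 1↦2, 2↦1, 3↦4, 4↦0]  zeros at y ∈ {4}
  x = 3: [0↦3, 1↦2, 2↦4, 3↦3, 4↦3]  zeros at y ∈ ∅
  x = 4: [0↦4, 1↦4, 2↦0, 3↦1, 4↦1]  zeros at y ∈ {2}
Collecting zeros: affine points = {(0, 2), (0, 4), (1, 2), (2, 4), (4, 2)}.
Total count |C(F_5)_aff| = 5.


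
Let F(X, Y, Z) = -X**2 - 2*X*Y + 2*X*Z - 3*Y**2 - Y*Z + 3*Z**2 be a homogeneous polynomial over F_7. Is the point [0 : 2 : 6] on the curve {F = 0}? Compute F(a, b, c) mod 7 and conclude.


F(0,2,6) ≡ 0 (mod 7); P is on the curve.

Evaluate F(0, 2, 6) term-by-term (mod 7).
  -X**2 ↦ -1·0·1·1 = 0
  -2*X*Y ↦ -2·0·2·1 = 0
  2*X*Z ↦ 2·0·1·6 = 0
  -3*Y**2 ↦ -3·1·4·1 = -12
  -Y*Z ↦ -1·1·2·6 = -12
  3*Z**2 ↦ 3·1·1·36 = 108
Sum: F(0, 2, 6) = (0) + (0) + (0) + (-12) + (-12) + (108) = 84.
Reducing mod 7: 84 ≡ 0 (mod 7).
Since F(a, b, c) ≡ 0 (mod 7), P lies on the curve.


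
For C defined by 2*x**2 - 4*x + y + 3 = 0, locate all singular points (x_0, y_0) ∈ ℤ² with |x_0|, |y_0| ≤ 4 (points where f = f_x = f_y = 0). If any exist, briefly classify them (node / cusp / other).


No singular points in the scanned grid; C is smooth there.

Compute partial derivatives:
  f_x = 4*x - 4.
  f_y = 1.
f_y = 1 is a nonzero constant, so f_y never vanishes: no point (x, y) can satisfy f = f_x = f_y = 0. In particular no (x, y) ∈ {−4, ..., 4}² is singular; the curve is smooth.


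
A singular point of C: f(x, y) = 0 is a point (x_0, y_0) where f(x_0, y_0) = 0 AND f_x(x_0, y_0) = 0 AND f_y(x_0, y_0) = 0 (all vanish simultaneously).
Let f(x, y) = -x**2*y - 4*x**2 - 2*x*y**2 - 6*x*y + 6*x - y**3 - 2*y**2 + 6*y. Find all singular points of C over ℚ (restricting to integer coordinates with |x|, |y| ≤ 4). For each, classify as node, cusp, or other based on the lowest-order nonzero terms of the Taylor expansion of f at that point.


Singular points: {(3, -3)}; classification: node.

Compute partial derivatives:
  f_x = -2*x*y - 8*x - 2*y**2 - 6*y + 6.
  f_y = -x**2 - 4*x*y - 6*x - 3*y**2 - 4*y + 6.
Scan x_0 ∈ {−4, ..., 4}. For each x_0, f_y(x_0, y) is a polynomial in y; find its integer roots y ∈ {−4, ..., 4}, then test f_x and f at those candidates.
  x = -4: f_y(-4, y) = -3*y**2 + 12*y + 14; no integer root y with |y| ≤ 4.
  x = -3: f_y(-3, y) = -3*y**2 + 8*y + 15; no integer root y with |y| ≤ 4.
  x = -2: f_y(-2, y) = -3*y**2 + 4*y + 14; no integer root y with |y| ≤ 4.
  x = -1: f_y(-1, y) = 11 - 3*y**2; no integer root y with |y| ≤ 4.
  x = 0: f_y(0, y) = -3*y**2 - 4*y + 6; no integer root y with |y| ≤ 4.
  x = 1: f_y(1, y) = -3*y**2 - 8*y - 1; no integer root y with |y| ≤ 4.
  x = 2: f_y(2, y) = -3*y**2 - 12*y - 10; no integer root y with |y| ≤ 4.
  x = 3: f_y(3, y) = -3*y**2 - 16*y - 21; vanishes at y ∈ {-3}. (3, -3): f_x = 0, f = 0 — SINGULAR.
  x = 4: f_y(4, y) = -3*y**2 - 20*y - 34; no integer root y with |y| ≤ 4.
Only singular point on the grid: (3, -3).
Classify: substitute x = 3 + u, y = -3 + v and expand: f = -u**2*v - u**2 - 2*u*v**2 - v**3 + v**2.
No constant or linear terms (consistent with a singular point). Quadratic part: -u**2 + v**2. Cubic part: -u**2*v - 2*u*v**2 - v**3.
The quadratic part v**2 - u**2 = (v − u)(v + u) splits into two distinct linear factors, so there are two distinct tangent lines y − -3 = ±(x − 3) — this is a node (ordinary double point).
Classification: node.


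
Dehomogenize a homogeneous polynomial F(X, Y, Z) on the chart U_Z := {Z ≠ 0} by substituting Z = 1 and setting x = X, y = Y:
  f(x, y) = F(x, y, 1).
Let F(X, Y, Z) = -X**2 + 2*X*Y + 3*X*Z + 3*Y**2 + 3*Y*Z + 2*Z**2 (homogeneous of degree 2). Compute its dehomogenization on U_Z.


f(x, y) = -x**2 + 2*x*y + 3*x + 3*y**2 + 3*y + 2

On U_Z we set Z = 1. Each monomial c·X^i·Y^j·Z^k in F becomes c·x^i·y^j·1^k = c·x^i·y^j.
Substituting Z = 1: F(X, Y, 1) = -x**2 + 2*x*y + 3*x + 3*y**2 + 3*y + 2.
Note: deg(f) ≤ deg(F) = 2; strict inequality happens when F is divisible by Z (lost terms).


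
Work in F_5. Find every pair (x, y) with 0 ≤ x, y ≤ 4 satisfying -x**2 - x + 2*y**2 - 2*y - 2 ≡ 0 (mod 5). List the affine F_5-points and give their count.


Affine F_5-points: {(0, 3), (1, 2), (1, 4), (3, 2), (3, 4), (4, 3)}; count = 6.

For each of the 25 pairs (x, y) ∈ F_5², evaluate f(x, y) mod 5. Record the zeros.
  x = 0: [0↦3, 1↦3, 2↦2, 3↦0, 4↦2]  zeros at y ∈ {3}
  x = 1: [0↦1, 1↦1, 2↦0, 3↦3, 4↦0]  zeros at y ∈ {2, 4}
  x = 2: [0↦2, 1↦2, 2↦1, 3↦4, 4↦1]  zeros at y ∈ ∅
  x = 3: [0↦1, 1↦1, 2↦0, 3↦3, 4↦0]  zeros at y ∈ {2, 4}
  x = 4: [0↦3, 1↦3, 2↦2, 3↦0, 4↦2]  zeros at y ∈ {3}
Collecting zeros: affine points = {(0, 3), (1, 2), (1, 4), (3, 2), (3, 4), (4, 3)}.
Total count |C(F_5)_aff| = 6.


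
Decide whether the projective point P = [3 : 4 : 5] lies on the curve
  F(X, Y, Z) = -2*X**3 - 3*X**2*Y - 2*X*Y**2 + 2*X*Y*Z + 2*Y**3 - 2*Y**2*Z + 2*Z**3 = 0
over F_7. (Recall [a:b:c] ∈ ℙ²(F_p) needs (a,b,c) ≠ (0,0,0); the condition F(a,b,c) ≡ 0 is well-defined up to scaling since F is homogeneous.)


F(3,4,5) ≡ 3 (mod 7); P is NOT on the curve.

Evaluate F(3, 4, 5) term-by-term (mod 7).
  -2*X**3 ↦ -2·27·1·1 = -54
  -3*X**2*Y ↦ -3·9·4·1 = -108
  -2*X*Y**2 ↦ -2·3·16·1 = -96
  2*X*Y*Z ↦ 2·3·4·5 = 120
  2*Y**3 ↦ 2·1·64·1 = 128
  -2*Y**2*Z ↦ -2·1·16·5 = -160
  2*Z**3 ↦ 2·1·1·125 = 250
Sum: F(3, 4, 5) = (-54) + (-108) + (-96) + (120) + (128) + (-160) + (250) = 80.
Reducing mod 7: 80 ≡ 3 (mod 7).
Since F(a, b, c) ≡ 3 ≠ 0 (mod 7), P does NOT lie on the curve.


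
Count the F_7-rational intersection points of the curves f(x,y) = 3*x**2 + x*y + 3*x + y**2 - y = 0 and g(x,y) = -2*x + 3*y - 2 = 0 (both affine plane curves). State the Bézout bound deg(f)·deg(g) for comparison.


Common zeros: {(1, 6), (6, 0)}; count = 2; Bézout bound = 2.

deg(f) = 2, deg(g) = 1, so Bézout bound = 2.
Scan x ∈ F_7. For each x, list the y ∈ F_7 with f(x, y) ≡ 0 and those with g(x, y) ≡ 0 (mod 7); the common zeros in that column are the intersection.
  x = 0: f ≡ 0 at y ∈ {0, 1}; g ≡ 0 at y ∈ {3}; common: ∅.
  x = 1: f ≡ 0 at y ∈ {1, 6}; g ≡ 0 at y ∈ {6}; common: {6}.
  x = 2: f ≡ 0 at y ∈ ∅; g ≡ 0 at y ∈ {2}; common: ∅.
  x = 3: f ≡ 0 at y ∈ {6}; g ≡ 0 at y ∈ {5}; common: ∅.
  x = 4: f ≡ 0 at y ∈ {2}; g ≡ 0 at y ∈ {1}; common: ∅.
  x = 5: f ≡ 0 at y ∈ ∅; g ≡ 0 at y ∈ {4}; common: ∅.
  x = 6: f ≡ 0 at y ∈ {0, 2}; g ≡ 0 at y ∈ {0}; common: {0}.
Collecting: common zeros = {(1, 6), (6, 0)}, so the count is 2.
Comparison with the Bézout bound: 2 ≤ 2 = deg(f)·deg(g), as expected for curves with no common component (the bound is attained).


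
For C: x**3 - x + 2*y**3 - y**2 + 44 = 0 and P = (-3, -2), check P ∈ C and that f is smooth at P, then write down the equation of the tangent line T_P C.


Tangent line at P: 26*x + 28*y + 134 = 0.

Step 1: f(-3, -2) = 0, so P lies on C.
Step 2: partial derivatives
  f_x(x, y) = 3*x**2 - 1, f_y(x, y) = 6*y**2 - 2*y.
  f_x(P) = 26, f_y(P) = 28 (gradient nonzero, so P is smooth).
Step 3: tangent line at P: 26·(x − -3) + 28·(y − -2) = 0.
Expanding: 26*x + 28*y + 134 = 0.


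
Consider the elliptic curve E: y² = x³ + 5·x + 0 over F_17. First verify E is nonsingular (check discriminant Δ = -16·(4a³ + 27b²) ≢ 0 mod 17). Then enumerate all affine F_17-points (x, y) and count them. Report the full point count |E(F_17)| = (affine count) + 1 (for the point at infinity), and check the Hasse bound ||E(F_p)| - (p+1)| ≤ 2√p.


Affine points = {(0, 0), (2, 1), (2, 16), (3, 5), (3, 12), (4, 4), (4, 13), (6, 5), (6, 12), (7, 2), (7, 15), (8, 5), (8, 12), (9, 3), (9, 14), (10, 8), (10, 9), (11, 3), (11, 14), (13, 1), (13, 16), (14, 3), (14, 14), (15, 4), (15, 13)}; affine count = 25; |E(F_17)| = 26.

Discriminant check: Δ ∝ 4a³ + 27b² = 4·5³ + 27·0² = 4·125 + 27·0 ≡ 7 (mod 17). Nonzero ⇒ E is nonsingular.
For each x ∈ F_17, compute rhs = x³ + 5·x + 0 mod 17, then count y ∈ F_17 with y² ≡ rhs.
  x = 0: rhs = 0, matching y values: 0 (1 points).
  x = 1: rhs = 6, matching y values: none (0 points).
  x = 2: rhs = 1, matching y values: 1, 16 (2 points).
  x = 3: rhs = 8, matching y values: 5, 12 (2 points).
  x = 4: rhs = 16, matching y values: 4, 13 (2 points).
  x = 5: rhs = 14, matching y values: none (0 points).
  x = 6: rhs = 8, matching y values: 5, 12 (2 points).
  x = 7: rhs = 4, matching y values: 2, 15 (2 points).
  x = 8: rhs = 8, matching y values: 5, 12 (2 points).
  x = 9: rhs = 9, matching y values: 3, 14 (2 points).
  x = 10: rhs = 13, matching y values: 8, 9 (2 points).
  x = 11: rhs = 9, matching y values: 3, 14 (2 points).
  x = 12: rhs = 3, matching y values: none (0 points).
  x = 13: rhs = 1, matching y values: 1, 16 (2 points).
  x = 14: rhs = 9, matching y values: 3, 14 (2 points).
  x = 15: rhs = 16, matching y values: 4, 13 (2 points).
  x = 16: rhs = 11, matching y values: none (0 points).
Total affine count: 25.
Full point count |E(F_17)| = 25 + 1 = 26.
Hasse bound: |26 − (17+1)| = |8| = 8 ≤ 2√17 ≈ 8.2462 ✓.


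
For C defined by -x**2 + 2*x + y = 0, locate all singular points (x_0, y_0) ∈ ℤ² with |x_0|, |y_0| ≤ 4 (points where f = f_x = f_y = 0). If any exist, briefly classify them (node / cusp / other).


No singular points in the scanned grid; C is smooth there.

Compute partial derivatives:
  f_x = 2 - 2*x.
  f_y = 1.
f_y = 1 is a nonzero constant, so f_y never vanishes: no point (x, y) can satisfy f = f_x = f_y = 0. In particular no (x, y) ∈ {−4, ..., 4}² is singular; the curve is smooth.


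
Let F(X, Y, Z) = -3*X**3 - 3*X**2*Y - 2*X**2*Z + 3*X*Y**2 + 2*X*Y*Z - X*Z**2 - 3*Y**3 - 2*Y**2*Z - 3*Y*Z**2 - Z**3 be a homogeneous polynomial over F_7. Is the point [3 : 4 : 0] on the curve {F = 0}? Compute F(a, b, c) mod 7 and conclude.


F(3,4,0) ≡ 1 (mod 7); P is NOT on the curve.

Evaluate F(3, 4, 0) term-by-term (mod 7).
  -3*X**3 ↦ -3·27·1·1 = -81
  -3*X**2*Y ↦ -3·9·4·1 = -108
  -2*X**2*Z ↦ -2·9·1·0 = 0
  3*X*Y**2 ↦ 3·3·16·1 = 144
  2*X*Y*Z ↦ 2·3·4·0 = 0
  -X*Z**2 ↦ -1·3·1·0 = 0
  -3*Y**3 ↦ -3·1·64·1 = -192
  -2*Y**2*Z ↦ -2·1·16·0 = 0
  -3*Y*Z**2 ↦ -3·1·4·0 = 0
  -Z**3 ↦ -1·1·1·0 = 0
Sum: F(3, 4, 0) = (-81) + (-108) + (0) + (144) + (0) + (0) + (-192) + (0) + (0) + (0) = -237.
Reducing mod 7: -237 ≡ 1 (mod 7).
Since F(a, b, c) ≡ 1 ≠ 0 (mod 7), P does NOT lie on the curve.


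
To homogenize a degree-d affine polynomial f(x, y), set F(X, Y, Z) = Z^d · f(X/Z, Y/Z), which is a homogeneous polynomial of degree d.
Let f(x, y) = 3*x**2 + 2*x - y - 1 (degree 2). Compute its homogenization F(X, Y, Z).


F(X, Y, Z) = 3*X**2 + 2*X*Z - Y*Z - Z**2

deg(f) = 2.
Substitute x = X/Z, y = Y/Z into f, then multiply by Z^2.
  monomial 3·x^2·y^0 ↦ 3·X^2·Y^0·Z^0.
  monomial 2·x^1·y^0 ↦ 2·X^1·Y^0·Z^1.
  monomial -1·x^0·y^1 ↦ -1·X^0·Y^1·Z^1.
  monomial -1·x^0·y^0 ↦ -1·X^0·Y^0·Z^2.
Collecting: F(X, Y, Z) = 3*X**2 + 2*X*Z - Y*Z - Z**2.


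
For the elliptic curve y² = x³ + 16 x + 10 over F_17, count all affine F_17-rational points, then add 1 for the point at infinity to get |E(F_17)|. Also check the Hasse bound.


Affine points = {(2, 4), (2, 13), (3, 0), (4, 6), (4, 11), (6, 4), (6, 13), (8, 2), (8, 15), (9, 4), (9, 13), (11, 2), (11, 15), (12, 3), (12, 14), (13, 1), (13, 16), (15, 2), (15, 15)}; affine count = 19; |E(F_17)| = 20.

Discriminant check: Δ ∝ 4a³ + 27b² = 4·16³ + 27·10² = 4·4096 + 27·100 ≡ 10 (mod 17). Nonzero ⇒ E is nonsingular.
For each x ∈ F_17, compute rhs = x³ + 16·x + 10 mod 17, then count y ∈ F_17 with y² ≡ rhs.
  x = 0: rhs = 10, matching y values: none (0 points).
  x = 1: rhs = 10, matching y values: none (0 points).
  x = 2: rhs = 16, matching y values: 4, 13 (2 points).
  x = 3: rhs = 0, matching y values: 0 (1 points).
  x = 4: rhs = 2, matching y values: 6, 11 (2 points).
  x = 5: rhs = 11, matching y values: none (0 points).
  x = 6: rhs = 16, matching y values: 4, 13 (2 points).
  x = 7: rhs = 6, matching y values: none (0 points).
  x = 8: rhs = 4, matching y values: 2, 15 (2 points).
  x = 9: rhs = 16, matching y values: 4, 13 (2 points).
  x = 10: rhs = 14, matching y values: none (0 points).
  x = 11: rhs = 4, matching y values: 2, 15 (2 points).
  x = 12: rhs = 9, matching y values: 3, 14 (2 points).
  x = 13: rhs = 1, matching y values: 1, 16 (2 points).
  x = 14: rhs = 3, matching y values: none (0 points).
  x = 15: rhs = 4, matching y values: 2, 15 (2 points).
  x = 16: rhs = 10, matching y values: none (0 points).
Total affine count: 19.
Full point count |E(F_17)| = 19 + 1 = 20.
Hasse bound: |20 − (17+1)| = |2| = 2 ≤ 2√17 ≈ 8.2462 ✓.
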